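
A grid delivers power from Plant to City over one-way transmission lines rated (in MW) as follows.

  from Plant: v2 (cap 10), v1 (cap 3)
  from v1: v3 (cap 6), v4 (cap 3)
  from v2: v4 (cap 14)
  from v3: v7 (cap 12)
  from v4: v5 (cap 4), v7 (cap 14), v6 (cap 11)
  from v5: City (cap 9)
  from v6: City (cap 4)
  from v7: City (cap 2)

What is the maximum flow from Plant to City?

Augment Plant→v1→v3→v7→City: bottleneck 2, flow now 2.
Augment Plant→v1→v4→v5→City: bottleneck 1, flow now 3.
Augment Plant→v2→v4→v5→City: bottleneck 3, flow now 6.
Augment Plant→v2→v4→v6→City: bottleneck 4, flow now 10.
No augmenting path remains; maximum flow = 10.
In the residual graph, reachable from Plant: {Plant, v1, v2, v3, v4, v6, v7}.
Min-cut edges: v4→v5 (4), v6→City (4), v7→City (2); capacity 4 + 4 + 2 = 10.
This cut is saturated, so no flow can exceed 10.

10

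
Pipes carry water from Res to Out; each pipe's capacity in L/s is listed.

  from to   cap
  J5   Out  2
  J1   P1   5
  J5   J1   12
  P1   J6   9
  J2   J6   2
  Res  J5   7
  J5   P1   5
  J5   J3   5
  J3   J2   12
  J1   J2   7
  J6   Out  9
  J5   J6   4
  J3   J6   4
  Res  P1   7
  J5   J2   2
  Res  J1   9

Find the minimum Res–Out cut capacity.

11

Augment Res→J5→Out: bottleneck 2, flow now 2.
Augment Res→J5→J6→Out: bottleneck 4, flow now 6.
Augment Res→P1→J6→Out: bottleneck 5, flow now 11.
No augmenting path remains; maximum flow = 11.
By max-flow min-cut, the minimum cut capacity equals the max flow.
In the residual graph, reachable from Res: {Res, J5, J3, J1, P1, J2, J6}.
Min-cut edges: J5→Out (2), J6→Out (9); capacity 2 + 9 = 11.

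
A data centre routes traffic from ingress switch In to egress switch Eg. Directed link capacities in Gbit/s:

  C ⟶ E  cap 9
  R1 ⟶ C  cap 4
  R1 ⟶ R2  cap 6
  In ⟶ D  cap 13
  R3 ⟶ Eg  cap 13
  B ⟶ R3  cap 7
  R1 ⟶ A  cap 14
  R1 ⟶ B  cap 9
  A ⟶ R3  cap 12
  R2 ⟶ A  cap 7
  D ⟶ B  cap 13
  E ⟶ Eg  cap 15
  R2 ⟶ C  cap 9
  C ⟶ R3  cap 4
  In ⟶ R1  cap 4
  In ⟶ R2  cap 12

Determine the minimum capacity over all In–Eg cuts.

Augment In→D→B→R3→Eg: bottleneck 7, flow now 7.
Augment In→R2→A→R3→Eg: bottleneck 6, flow now 13.
Augment In→R2→C→E→Eg: bottleneck 6, flow now 19.
Augment In→R1→C→E→Eg: bottleneck 3, flow now 22.
No augmenting path remains; maximum flow = 22.
By max-flow min-cut, the minimum cut capacity equals the max flow.
In the residual graph, reachable from In: {In, D, R2, R1, A, C, B, R3}.
Min-cut edges: C→E (9), R3→Eg (13); capacity 9 + 13 = 22.

22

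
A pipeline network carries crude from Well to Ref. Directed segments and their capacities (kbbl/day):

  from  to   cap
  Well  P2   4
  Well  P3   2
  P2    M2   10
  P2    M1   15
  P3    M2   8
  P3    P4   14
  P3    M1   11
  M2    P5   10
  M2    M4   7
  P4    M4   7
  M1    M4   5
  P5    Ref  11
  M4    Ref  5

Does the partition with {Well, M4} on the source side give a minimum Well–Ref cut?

No — its capacity is 11, but the minimum cut has capacity 6.

Given cut capacity: 4 + 2 + 5 = 11.
Augment Well→P2→M2→P5→Ref: bottleneck 4, flow now 4.
Augment Well→P3→M2→P5→Ref: bottleneck 2, flow now 6.
No augmenting path remains; maximum flow = 6.
In the residual graph, reachable from Well: {Well}.
Min-cut edges: Well→P2 (4), Well→P3 (2); capacity 4 + 2 = 6.
Cut capacity 11 exceeds the max flow 6, so it is not minimum.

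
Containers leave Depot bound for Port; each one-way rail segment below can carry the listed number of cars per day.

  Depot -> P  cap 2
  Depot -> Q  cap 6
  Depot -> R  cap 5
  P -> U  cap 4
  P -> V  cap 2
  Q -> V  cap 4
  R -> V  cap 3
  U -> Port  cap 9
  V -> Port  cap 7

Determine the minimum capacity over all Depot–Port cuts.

9

Augment Depot→P→U→Port: bottleneck 2, flow now 2.
Augment Depot→Q→V→Port: bottleneck 4, flow now 6.
Augment Depot→R→V→Port: bottleneck 3, flow now 9.
No augmenting path remains; maximum flow = 9.
By max-flow min-cut, the minimum cut capacity equals the max flow.
In the residual graph, reachable from Depot: {Depot, Q, R}.
Min-cut edges: Depot→P (2), Q→V (4), R→V (3); capacity 2 + 4 + 3 = 9.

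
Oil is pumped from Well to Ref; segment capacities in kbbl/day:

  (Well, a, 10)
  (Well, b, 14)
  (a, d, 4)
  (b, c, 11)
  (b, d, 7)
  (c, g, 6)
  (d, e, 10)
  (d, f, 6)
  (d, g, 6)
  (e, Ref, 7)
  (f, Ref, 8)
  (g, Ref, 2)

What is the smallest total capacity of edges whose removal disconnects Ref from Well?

13

Augment Well→a→d→e→Ref: bottleneck 4, flow now 4.
Augment Well→b→c→g→Ref: bottleneck 2, flow now 6.
Augment Well→b→d→e→Ref: bottleneck 3, flow now 9.
Augment Well→b→d→f→Ref: bottleneck 4, flow now 13.
No augmenting path remains; maximum flow = 13.
By max-flow min-cut, the minimum cut capacity equals the max flow.
In the residual graph, reachable from Well: {Well, a, b, c, g}.
Min-cut edges: a→d (4), b→d (7), g→Ref (2); capacity 4 + 7 + 2 = 13.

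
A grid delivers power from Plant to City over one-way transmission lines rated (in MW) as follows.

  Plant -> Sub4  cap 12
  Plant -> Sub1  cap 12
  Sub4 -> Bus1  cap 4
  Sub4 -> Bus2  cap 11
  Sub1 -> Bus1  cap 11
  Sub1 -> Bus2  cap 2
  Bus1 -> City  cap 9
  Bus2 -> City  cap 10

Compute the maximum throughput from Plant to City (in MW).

Augment Plant→Sub4→Bus1→City: bottleneck 4, flow now 4.
Augment Plant→Sub4→Bus2→City: bottleneck 8, flow now 12.
Augment Plant→Sub1→Bus1→City: bottleneck 5, flow now 17.
Augment Plant→Sub1→Bus2→City: bottleneck 2, flow now 19.
No augmenting path remains; maximum flow = 19.
In the residual graph, reachable from Plant: {Plant, Sub4, Sub1, Bus1, Bus2}.
Min-cut edges: Bus1→City (9), Bus2→City (10); capacity 9 + 10 = 19.
This cut is saturated, so no flow can exceed 19.

19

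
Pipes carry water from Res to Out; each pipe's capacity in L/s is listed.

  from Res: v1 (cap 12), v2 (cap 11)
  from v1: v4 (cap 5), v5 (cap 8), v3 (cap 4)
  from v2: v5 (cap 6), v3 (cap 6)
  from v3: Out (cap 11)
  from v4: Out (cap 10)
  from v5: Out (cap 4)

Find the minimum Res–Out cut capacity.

Augment Res→v1→v3→Out: bottleneck 4, flow now 4.
Augment Res→v1→v4→Out: bottleneck 5, flow now 9.
Augment Res→v1→v5→Out: bottleneck 3, flow now 12.
Augment Res→v2→v3→Out: bottleneck 6, flow now 18.
Augment Res→v2→v5→Out: bottleneck 1, flow now 19.
No augmenting path remains; maximum flow = 19.
By max-flow min-cut, the minimum cut capacity equals the max flow.
In the residual graph, reachable from Res: {Res, v1, v2, v5}.
Min-cut edges: v1→v3 (4), v1→v4 (5), v2→v3 (6), v5→Out (4); capacity 4 + 5 + 6 + 4 = 19.

19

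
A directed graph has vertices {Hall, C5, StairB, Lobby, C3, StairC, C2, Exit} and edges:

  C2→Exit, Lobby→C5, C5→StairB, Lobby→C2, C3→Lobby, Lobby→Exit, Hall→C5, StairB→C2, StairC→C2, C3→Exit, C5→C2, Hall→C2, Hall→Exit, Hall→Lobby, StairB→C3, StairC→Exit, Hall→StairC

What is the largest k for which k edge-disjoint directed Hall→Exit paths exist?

Assign every edge capacity 1; by Menger, the answer equals the max flow.
Path Hall→Exit (+1); total 1.
Path Hall→Lobby→Exit (+1); total 2.
Path Hall→StairC→Exit (+1); total 3.
Path Hall→C2→Exit (+1); total 4.
Path Hall→C5→StairB→C3→Exit (+1); total 5.
No residual Hall→Exit path; max flow = 5.
Certifying cut of size 5: {Hall→C2, Hall→C5, Hall→Exit, Hall→Lobby, Hall→StairC}.

5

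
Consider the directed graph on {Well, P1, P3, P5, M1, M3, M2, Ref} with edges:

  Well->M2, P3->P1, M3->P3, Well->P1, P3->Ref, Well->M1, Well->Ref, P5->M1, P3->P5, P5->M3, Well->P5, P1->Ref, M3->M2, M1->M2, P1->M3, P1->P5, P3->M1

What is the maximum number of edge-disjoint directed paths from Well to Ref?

Assign every edge capacity 1; by Menger, the answer equals the max flow.
Path Well→Ref (+1); total 1.
Path Well→P1→Ref (+1); total 2.
Path Well→P5→M3→P3→Ref (+1); total 3.
No residual Well→Ref path; max flow = 3.
Certifying cut of size 3: {Well→P1, Well→P5, Well→Ref}.

3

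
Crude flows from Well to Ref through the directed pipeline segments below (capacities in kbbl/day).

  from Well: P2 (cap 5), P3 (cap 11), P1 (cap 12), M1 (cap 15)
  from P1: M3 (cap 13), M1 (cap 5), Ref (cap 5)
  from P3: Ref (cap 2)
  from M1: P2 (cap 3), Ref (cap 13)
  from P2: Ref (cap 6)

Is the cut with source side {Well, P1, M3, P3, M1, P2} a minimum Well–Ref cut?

Yes — it is a minimum cut (capacity 26).

Given cut capacity: 5 + 2 + 13 + 6 = 26.
Augment Well→P1→Ref: bottleneck 5, flow now 5.
Augment Well→P3→Ref: bottleneck 2, flow now 7.
Augment Well→M1→Ref: bottleneck 13, flow now 20.
Augment Well→P2→Ref: bottleneck 5, flow now 25.
Augment Well→M1→P2→Ref: bottleneck 1, flow now 26.
No augmenting path remains; maximum flow = 26.
Cut capacity 26 equals the max flow, so it is a minimum cut.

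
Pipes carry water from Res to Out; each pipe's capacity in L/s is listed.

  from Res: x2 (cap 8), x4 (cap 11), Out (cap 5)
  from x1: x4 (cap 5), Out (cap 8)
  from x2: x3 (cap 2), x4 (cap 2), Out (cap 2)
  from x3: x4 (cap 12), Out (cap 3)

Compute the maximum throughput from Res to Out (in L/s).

Augment Res→Out: bottleneck 5, flow now 5.
Augment Res→x2→Out: bottleneck 2, flow now 7.
Augment Res→x2→x3→Out: bottleneck 2, flow now 9.
No augmenting path remains; maximum flow = 9.
In the residual graph, reachable from Res: {Res, x2, x4}.
Min-cut edges: Res→Out (5), x2→x3 (2), x2→Out (2); capacity 5 + 2 + 2 = 9.
This cut is saturated, so no flow can exceed 9.

9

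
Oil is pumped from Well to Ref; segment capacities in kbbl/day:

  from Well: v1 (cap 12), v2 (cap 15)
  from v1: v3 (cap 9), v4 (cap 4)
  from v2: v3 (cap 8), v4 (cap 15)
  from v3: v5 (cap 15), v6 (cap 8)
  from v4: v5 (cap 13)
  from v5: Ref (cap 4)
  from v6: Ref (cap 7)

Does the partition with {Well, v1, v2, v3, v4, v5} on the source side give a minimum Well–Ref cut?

No — its capacity is 12, but the minimum cut has capacity 11.

Given cut capacity: 8 + 4 = 12.
Augment Well→v1→v3→v5→Ref: bottleneck 4, flow now 4.
Augment Well→v1→v3→v6→Ref: bottleneck 5, flow now 9.
Augment Well→v2→v3→v6→Ref: bottleneck 2, flow now 11.
No augmenting path remains; maximum flow = 11.
In the residual graph, reachable from Well: {Well, v1, v2, v3, v4, v5, v6}.
Min-cut edges: v5→Ref (4), v6→Ref (7); capacity 4 + 7 = 11.
Cut capacity 12 exceeds the max flow 11, so it is not minimum.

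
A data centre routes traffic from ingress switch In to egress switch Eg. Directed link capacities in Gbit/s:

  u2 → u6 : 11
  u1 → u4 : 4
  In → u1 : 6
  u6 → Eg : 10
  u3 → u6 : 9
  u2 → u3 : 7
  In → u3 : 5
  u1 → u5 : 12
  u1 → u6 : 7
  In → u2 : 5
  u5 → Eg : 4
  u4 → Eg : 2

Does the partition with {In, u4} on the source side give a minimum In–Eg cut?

Given cut capacity: 6 + 5 + 5 + 2 = 18.
Augment In→u1→u4→Eg: bottleneck 2, flow now 2.
Augment In→u1→u5→Eg: bottleneck 4, flow now 6.
Augment In→u2→u6→Eg: bottleneck 5, flow now 11.
Augment In→u3→u6→Eg: bottleneck 5, flow now 16.
No augmenting path remains; maximum flow = 16.
In the residual graph, reachable from In: {In}.
Min-cut edges: In→u1 (6), In→u2 (5), In→u3 (5); capacity 6 + 5 + 5 = 16.
Cut capacity 18 exceeds the max flow 16, so it is not minimum.

No — its capacity is 18, but the minimum cut has capacity 16.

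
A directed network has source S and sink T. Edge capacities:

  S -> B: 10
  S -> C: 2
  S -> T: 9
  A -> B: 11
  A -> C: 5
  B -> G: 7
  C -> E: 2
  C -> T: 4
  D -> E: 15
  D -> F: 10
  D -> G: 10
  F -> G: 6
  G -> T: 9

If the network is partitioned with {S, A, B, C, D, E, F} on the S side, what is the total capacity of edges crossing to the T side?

36

Edges leaving {S, A, B, C, D, E, F}: S→T (9), B→G (7), C→T (4), D→G (10), F→G (6).
Cut capacity = 9 + 7 + 4 + 10 + 6 = 36.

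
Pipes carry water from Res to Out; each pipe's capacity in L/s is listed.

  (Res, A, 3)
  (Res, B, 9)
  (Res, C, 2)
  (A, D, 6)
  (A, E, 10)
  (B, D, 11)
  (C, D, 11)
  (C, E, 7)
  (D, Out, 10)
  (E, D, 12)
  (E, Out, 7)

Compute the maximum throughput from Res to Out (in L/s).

14

Augment Res→A→D→Out: bottleneck 3, flow now 3.
Augment Res→B→D→Out: bottleneck 7, flow now 10.
Augment Res→C→E→Out: bottleneck 2, flow now 12.
Augment Res→B→D→A→E→Out: bottleneck 2, flow now 14. (uses reverse residual edge)
No augmenting path remains; maximum flow = 14.
In the residual graph, reachable from Res: {Res}.
Min-cut edges: Res→A (3), Res→B (9), Res→C (2); capacity 3 + 9 + 2 = 14.
This cut is saturated, so no flow can exceed 14.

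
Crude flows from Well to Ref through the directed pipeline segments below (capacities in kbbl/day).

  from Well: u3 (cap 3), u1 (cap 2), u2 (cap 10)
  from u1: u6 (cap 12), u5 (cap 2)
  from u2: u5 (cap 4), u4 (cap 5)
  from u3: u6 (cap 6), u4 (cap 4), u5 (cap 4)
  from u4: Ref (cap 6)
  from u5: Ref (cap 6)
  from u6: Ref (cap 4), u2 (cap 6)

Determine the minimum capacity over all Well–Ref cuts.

14

Augment Well→u1→u5→Ref: bottleneck 2, flow now 2.
Augment Well→u2→u4→Ref: bottleneck 5, flow now 7.
Augment Well→u2→u5→Ref: bottleneck 4, flow now 11.
Augment Well→u3→u4→Ref: bottleneck 1, flow now 12.
Augment Well→u3→u6→Ref: bottleneck 2, flow now 14.
No augmenting path remains; maximum flow = 14.
By max-flow min-cut, the minimum cut capacity equals the max flow.
In the residual graph, reachable from Well: {Well, u2}.
Min-cut edges: Well→u1 (2), Well→u3 (3), u2→u4 (5), u2→u5 (4); capacity 2 + 3 + 5 + 4 = 14.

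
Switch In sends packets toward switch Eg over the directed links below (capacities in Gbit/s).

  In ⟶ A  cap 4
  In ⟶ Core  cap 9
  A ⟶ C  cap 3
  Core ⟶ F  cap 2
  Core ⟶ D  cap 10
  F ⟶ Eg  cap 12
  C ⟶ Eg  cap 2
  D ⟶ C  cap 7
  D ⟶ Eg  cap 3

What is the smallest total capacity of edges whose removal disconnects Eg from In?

Augment In→A→C→Eg: bottleneck 2, flow now 2.
Augment In→Core→F→Eg: bottleneck 2, flow now 4.
Augment In→Core→D→Eg: bottleneck 3, flow now 7.
No augmenting path remains; maximum flow = 7.
By max-flow min-cut, the minimum cut capacity equals the max flow.
In the residual graph, reachable from In: {In, A, Core, C, D}.
Min-cut edges: Core→F (2), C→Eg (2), D→Eg (3); capacity 2 + 2 + 3 = 7.

7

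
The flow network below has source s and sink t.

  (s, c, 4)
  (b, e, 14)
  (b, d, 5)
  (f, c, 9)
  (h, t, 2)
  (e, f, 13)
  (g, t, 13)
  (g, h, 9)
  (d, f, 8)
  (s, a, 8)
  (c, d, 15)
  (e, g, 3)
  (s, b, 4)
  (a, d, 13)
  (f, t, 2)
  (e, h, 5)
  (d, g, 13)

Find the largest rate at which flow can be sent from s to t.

Augment s→a→d→f→t: bottleneck 2, flow now 2.
Augment s→a→d→g→t: bottleneck 6, flow now 8.
Augment s→b→d→g→t: bottleneck 4, flow now 12.
Augment s→c→d→g→t: bottleneck 3, flow now 15.
Augment s→c→d→b→e→h→t: bottleneck 1, flow now 16. (uses reverse residual edge)
No augmenting path remains; maximum flow = 16.
In the residual graph, reachable from s: {s}.
Min-cut edges: s→a (8), s→b (4), s→c (4); capacity 8 + 4 + 4 = 16.
This cut is saturated, so no flow can exceed 16.

16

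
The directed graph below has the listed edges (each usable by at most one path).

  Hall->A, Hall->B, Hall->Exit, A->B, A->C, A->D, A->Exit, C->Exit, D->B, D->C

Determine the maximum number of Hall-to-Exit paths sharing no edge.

2

Assign every edge capacity 1; by Menger, the answer equals the max flow.
Path Hall→Exit (+1); total 1.
Path Hall→A→Exit (+1); total 2.
No residual Hall→Exit path; max flow = 2.
Certifying cut of size 2: {Hall→A, Hall→Exit}.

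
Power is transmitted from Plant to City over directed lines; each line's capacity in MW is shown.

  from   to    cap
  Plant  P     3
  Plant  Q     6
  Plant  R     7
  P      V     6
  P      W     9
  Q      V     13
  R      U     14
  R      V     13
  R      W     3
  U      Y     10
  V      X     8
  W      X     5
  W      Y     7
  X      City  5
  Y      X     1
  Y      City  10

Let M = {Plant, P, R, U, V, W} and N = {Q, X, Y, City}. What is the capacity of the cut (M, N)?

36

Edges leaving {Plant, P, R, U, V, W}: Plant→Q (6), U→Y (10), V→X (8), W→X (5), W→Y (7).
Cut capacity = 6 + 10 + 8 + 5 + 7 = 36.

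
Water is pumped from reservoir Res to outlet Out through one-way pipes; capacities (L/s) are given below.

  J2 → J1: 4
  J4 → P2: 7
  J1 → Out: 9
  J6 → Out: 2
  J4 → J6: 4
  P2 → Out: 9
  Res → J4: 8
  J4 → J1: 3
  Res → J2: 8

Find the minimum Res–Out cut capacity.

12

Augment Res→J4→J6→Out: bottleneck 2, flow now 2.
Augment Res→J4→P2→Out: bottleneck 6, flow now 8.
Augment Res→J2→J1→Out: bottleneck 4, flow now 12.
No augmenting path remains; maximum flow = 12.
By max-flow min-cut, the minimum cut capacity equals the max flow.
In the residual graph, reachable from Res: {Res, J2}.
Min-cut edges: Res→J4 (8), J2→J1 (4); capacity 8 + 4 = 12.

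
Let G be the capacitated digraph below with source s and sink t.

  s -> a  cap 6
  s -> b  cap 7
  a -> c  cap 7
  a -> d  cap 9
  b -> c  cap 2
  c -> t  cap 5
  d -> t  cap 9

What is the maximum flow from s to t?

8

Augment s→a→c→t: bottleneck 5, flow now 5.
Augment s→a→d→t: bottleneck 1, flow now 6.
Augment s→b→c→a→d→t: bottleneck 2, flow now 8. (uses reverse residual edge)
No augmenting path remains; maximum flow = 8.
In the residual graph, reachable from s: {s, b}.
Min-cut edges: s→a (6), b→c (2); capacity 6 + 2 = 8.
This cut is saturated, so no flow can exceed 8.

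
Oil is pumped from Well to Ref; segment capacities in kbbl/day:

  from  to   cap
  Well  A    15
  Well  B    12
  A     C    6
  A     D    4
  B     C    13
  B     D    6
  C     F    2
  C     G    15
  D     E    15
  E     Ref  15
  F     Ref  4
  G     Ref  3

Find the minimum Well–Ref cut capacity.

15

Augment Well→A→C→F→Ref: bottleneck 2, flow now 2.
Augment Well→A→C→G→Ref: bottleneck 3, flow now 5.
Augment Well→A→D→E→Ref: bottleneck 4, flow now 9.
Augment Well→B→D→E→Ref: bottleneck 6, flow now 15.
No augmenting path remains; maximum flow = 15.
By max-flow min-cut, the minimum cut capacity equals the max flow.
In the residual graph, reachable from Well: {Well, A, B, C, G}.
Min-cut edges: A→D (4), B→D (6), C→F (2), G→Ref (3); capacity 4 + 6 + 2 + 3 = 15.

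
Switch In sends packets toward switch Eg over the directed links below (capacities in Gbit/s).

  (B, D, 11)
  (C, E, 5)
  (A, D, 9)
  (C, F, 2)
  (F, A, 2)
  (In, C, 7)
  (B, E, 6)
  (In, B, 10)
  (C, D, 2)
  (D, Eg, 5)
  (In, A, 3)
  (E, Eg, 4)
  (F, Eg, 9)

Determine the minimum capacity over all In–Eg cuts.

Augment In→A→D→Eg: bottleneck 3, flow now 3.
Augment In→B→D→Eg: bottleneck 2, flow now 5.
Augment In→B→E→Eg: bottleneck 4, flow now 9.
Augment In→C→F→Eg: bottleneck 2, flow now 11.
No augmenting path remains; maximum flow = 11.
By max-flow min-cut, the minimum cut capacity equals the max flow.
In the residual graph, reachable from In: {In, A, B, C, D, E}.
Min-cut edges: C→F (2), D→Eg (5), E→Eg (4); capacity 2 + 5 + 4 = 11.

11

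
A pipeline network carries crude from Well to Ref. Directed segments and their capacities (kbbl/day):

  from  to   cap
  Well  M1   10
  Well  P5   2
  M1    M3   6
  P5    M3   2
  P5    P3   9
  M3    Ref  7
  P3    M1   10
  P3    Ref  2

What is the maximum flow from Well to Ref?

8

Augment Well→M1→M3→Ref: bottleneck 6, flow now 6.
Augment Well→P5→M3→Ref: bottleneck 1, flow now 7.
Augment Well→P5→P3→Ref: bottleneck 1, flow now 8.
No augmenting path remains; maximum flow = 8.
In the residual graph, reachable from Well: {Well, M1}.
Min-cut edges: Well→P5 (2), M1→M3 (6); capacity 2 + 6 = 8.
This cut is saturated, so no flow can exceed 8.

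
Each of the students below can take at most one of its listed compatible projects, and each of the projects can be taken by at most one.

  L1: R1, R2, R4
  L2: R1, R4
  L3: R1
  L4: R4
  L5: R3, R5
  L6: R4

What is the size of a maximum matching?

Unit-capacity flow: source→left, listed edges, right→sink; max matching = max flow.
Augmenting path L1→R1 (+1); matched 1.
Augmenting path L2→R4 (+1); matched 2.
Augmenting path L5→R3 (+1); matched 3.
Augmenting path L3→R1→L1→R2 (+1); matched 4.
No augmenting path remains; maximum matching = 4.
König certificate: {L1, L5, R1, R4} is a vertex cover of size 4 (every listed pair touches it), so no matching can be larger.

4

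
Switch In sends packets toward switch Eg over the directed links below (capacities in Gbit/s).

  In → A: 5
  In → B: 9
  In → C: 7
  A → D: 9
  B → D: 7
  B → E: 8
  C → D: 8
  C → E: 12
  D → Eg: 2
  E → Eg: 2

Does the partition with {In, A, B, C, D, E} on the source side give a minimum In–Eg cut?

Yes — it is a minimum cut (capacity 4).

Given cut capacity: 2 + 2 = 4.
Augment In→A→D→Eg: bottleneck 2, flow now 2.
Augment In→B→E→Eg: bottleneck 2, flow now 4.
No augmenting path remains; maximum flow = 4.
Cut capacity 4 equals the max flow, so it is a minimum cut.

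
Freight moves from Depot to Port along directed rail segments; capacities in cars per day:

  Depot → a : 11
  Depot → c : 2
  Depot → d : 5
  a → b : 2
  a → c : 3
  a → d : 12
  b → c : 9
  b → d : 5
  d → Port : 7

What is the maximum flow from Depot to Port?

7

Augment Depot→d→Port: bottleneck 5, flow now 5.
Augment Depot→a→d→Port: bottleneck 2, flow now 7.
No augmenting path remains; maximum flow = 7.
In the residual graph, reachable from Depot: {Depot, a, b, c, d}.
Min-cut edges: d→Port (7); capacity 7 = 7.
This cut is saturated, so no flow can exceed 7.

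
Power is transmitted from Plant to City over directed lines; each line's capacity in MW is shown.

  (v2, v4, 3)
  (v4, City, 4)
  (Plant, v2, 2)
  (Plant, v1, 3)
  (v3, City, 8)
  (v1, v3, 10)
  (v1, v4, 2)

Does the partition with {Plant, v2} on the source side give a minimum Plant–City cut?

No — its capacity is 6, but the minimum cut has capacity 5.

Given cut capacity: 3 + 3 = 6.
Augment Plant→v1→v3→City: bottleneck 3, flow now 3.
Augment Plant→v2→v4→City: bottleneck 2, flow now 5.
No augmenting path remains; maximum flow = 5.
In the residual graph, reachable from Plant: {Plant}.
Min-cut edges: Plant→v1 (3), Plant→v2 (2); capacity 3 + 2 = 5.
Cut capacity 6 exceeds the max flow 5, so it is not minimum.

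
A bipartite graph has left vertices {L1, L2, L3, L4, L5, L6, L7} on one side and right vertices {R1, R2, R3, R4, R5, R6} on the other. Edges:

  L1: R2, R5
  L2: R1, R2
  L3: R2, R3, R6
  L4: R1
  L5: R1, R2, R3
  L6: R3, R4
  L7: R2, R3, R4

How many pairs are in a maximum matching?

Unit-capacity flow: source→left, listed edges, right→sink; max matching = max flow.
Augmenting path L1→R2 (+1); matched 1.
Augmenting path L2→R1 (+1); matched 2.
Augmenting path L3→R3 (+1); matched 3.
Augmenting path L6→R4 (+1); matched 4.
Augmenting path L5→R2→L1→R5 (+1); matched 5.
Augmenting path L7→R3→L3→R6 (+1); matched 6.
No augmenting path remains; maximum matching = 6.
König certificate: {L1, L3, R1, R2, R3, R4} is a vertex cover of size 6 (every listed pair touches it), so no matching can be larger.

6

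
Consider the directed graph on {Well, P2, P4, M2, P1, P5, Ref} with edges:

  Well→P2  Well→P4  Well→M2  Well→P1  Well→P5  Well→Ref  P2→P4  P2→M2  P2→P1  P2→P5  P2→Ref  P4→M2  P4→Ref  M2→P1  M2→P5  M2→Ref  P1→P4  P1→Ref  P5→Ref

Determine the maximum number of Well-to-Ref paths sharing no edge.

6

Assign every edge capacity 1; by Menger, the answer equals the max flow.
Path Well→Ref (+1); total 1.
Path Well→P2→Ref (+1); total 2.
Path Well→P4→Ref (+1); total 3.
Path Well→M2→Ref (+1); total 4.
Path Well→P1→Ref (+1); total 5.
Path Well→P5→Ref (+1); total 6.
No residual Well→Ref path; max flow = 6.
Certifying cut of size 6: {Well→M2, Well→P1, Well→P2, Well→P4, Well→P5, Well→Ref}.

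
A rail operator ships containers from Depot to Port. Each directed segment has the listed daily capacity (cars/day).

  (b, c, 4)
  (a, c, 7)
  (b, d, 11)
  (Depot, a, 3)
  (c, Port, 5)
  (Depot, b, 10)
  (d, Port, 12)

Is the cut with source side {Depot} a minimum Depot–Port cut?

Given cut capacity: 3 + 10 = 13.
Augment Depot→a→c→Port: bottleneck 3, flow now 3.
Augment Depot→b→c→Port: bottleneck 2, flow now 5.
Augment Depot→b→d→Port: bottleneck 8, flow now 13.
No augmenting path remains; maximum flow = 13.
Cut capacity 13 equals the max flow, so it is a minimum cut.

Yes — it is a minimum cut (capacity 13).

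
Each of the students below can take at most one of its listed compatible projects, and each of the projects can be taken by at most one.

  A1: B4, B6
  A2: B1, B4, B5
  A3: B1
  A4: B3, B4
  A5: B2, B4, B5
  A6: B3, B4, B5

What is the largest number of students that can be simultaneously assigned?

6

Unit-capacity flow: source→left, listed edges, right→sink; max matching = max flow.
Augmenting path A1→B4 (+1); matched 1.
Augmenting path A2→B1 (+1); matched 2.
Augmenting path A4→B3 (+1); matched 3.
Augmenting path A5→B2 (+1); matched 4.
Augmenting path A6→B5 (+1); matched 5.
Augmenting path A3→B1→A2→B4→A1→B6 (+1); matched 6.
No augmenting path remains; maximum matching = 6.
König certificate: {A1, A2, A3, A4, A5, A6} is a vertex cover of size 6 (every listed pair touches it), so no matching can be larger.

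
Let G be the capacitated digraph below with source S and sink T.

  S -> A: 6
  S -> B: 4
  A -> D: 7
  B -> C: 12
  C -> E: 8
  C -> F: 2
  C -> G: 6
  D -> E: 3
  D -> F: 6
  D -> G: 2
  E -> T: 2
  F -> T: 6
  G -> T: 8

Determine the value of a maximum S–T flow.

Augment S→A→D→E→T: bottleneck 2, flow now 2.
Augment S→A→D→F→T: bottleneck 4, flow now 6.
Augment S→B→C→F→T: bottleneck 2, flow now 8.
Augment S→B→C→G→T: bottleneck 2, flow now 10.
No augmenting path remains; maximum flow = 10.
In the residual graph, reachable from S: {S}.
Min-cut edges: S→A (6), S→B (4); capacity 6 + 4 = 10.
This cut is saturated, so no flow can exceed 10.

10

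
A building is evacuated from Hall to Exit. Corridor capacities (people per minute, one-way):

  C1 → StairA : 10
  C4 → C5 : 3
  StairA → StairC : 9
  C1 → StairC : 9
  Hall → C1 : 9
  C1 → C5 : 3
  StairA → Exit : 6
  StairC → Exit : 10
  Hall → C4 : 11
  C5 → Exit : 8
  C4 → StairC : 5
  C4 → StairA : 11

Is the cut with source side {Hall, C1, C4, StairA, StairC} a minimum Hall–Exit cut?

Given cut capacity: 3 + 3 + 6 + 10 = 22.
Augment Hall→C1→StairA→Exit: bottleneck 6, flow now 6.
Augment Hall→C1→StairC→Exit: bottleneck 3, flow now 9.
Augment Hall→C4→StairC→Exit: bottleneck 5, flow now 14.
Augment Hall→C4→C5→Exit: bottleneck 3, flow now 17.
Augment Hall→C4→StairA→StairC→Exit: bottleneck 2, flow now 19.
Augment Hall→C4→StairA→C1→C5→Exit: bottleneck 1, flow now 20. (uses reverse residual edge)
No augmenting path remains; maximum flow = 20.
In the residual graph, reachable from Hall: {Hall}.
Min-cut edges: Hall→C1 (9), Hall→C4 (11); capacity 9 + 11 = 20.
Cut capacity 22 exceeds the max flow 20, so it is not minimum.

No — its capacity is 22, but the minimum cut has capacity 20.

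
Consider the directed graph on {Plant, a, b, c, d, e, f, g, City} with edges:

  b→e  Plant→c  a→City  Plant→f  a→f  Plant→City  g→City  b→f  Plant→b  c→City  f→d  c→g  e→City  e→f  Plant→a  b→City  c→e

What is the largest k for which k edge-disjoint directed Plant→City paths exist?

4

Assign every edge capacity 1; by Menger, the answer equals the max flow.
Path Plant→City (+1); total 1.
Path Plant→a→City (+1); total 2.
Path Plant→b→City (+1); total 3.
Path Plant→c→City (+1); total 4.
No residual Plant→City path; max flow = 4.
Certifying cut of size 4: {Plant→City, Plant→a, Plant→b, Plant→c}.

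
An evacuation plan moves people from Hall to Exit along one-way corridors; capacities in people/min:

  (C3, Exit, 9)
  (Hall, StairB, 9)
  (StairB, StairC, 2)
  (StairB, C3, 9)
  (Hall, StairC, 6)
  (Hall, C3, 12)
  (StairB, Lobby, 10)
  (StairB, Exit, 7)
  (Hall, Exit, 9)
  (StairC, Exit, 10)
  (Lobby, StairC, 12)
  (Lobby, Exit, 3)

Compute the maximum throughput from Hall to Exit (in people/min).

Augment Hall→Exit: bottleneck 9, flow now 9.
Augment Hall→StairB→Exit: bottleneck 7, flow now 16.
Augment Hall→C3→Exit: bottleneck 9, flow now 25.
Augment Hall→StairC→Exit: bottleneck 6, flow now 31.
Augment Hall→StairB→Lobby→Exit: bottleneck 2, flow now 33.
No augmenting path remains; maximum flow = 33.
In the residual graph, reachable from Hall: {Hall, C3}.
Min-cut edges: Hall→StairB (9), Hall→StairC (6), Hall→Exit (9), C3→Exit (9); capacity 9 + 6 + 9 + 9 = 33.
This cut is saturated, so no flow can exceed 33.

33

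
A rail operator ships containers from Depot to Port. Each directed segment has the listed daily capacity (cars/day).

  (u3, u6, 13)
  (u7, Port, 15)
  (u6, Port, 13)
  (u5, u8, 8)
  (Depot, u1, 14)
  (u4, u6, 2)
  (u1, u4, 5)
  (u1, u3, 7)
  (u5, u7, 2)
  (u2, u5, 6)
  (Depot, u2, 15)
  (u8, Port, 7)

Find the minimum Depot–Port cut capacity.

15

Augment Depot→u1→u3→u6→Port: bottleneck 7, flow now 7.
Augment Depot→u1→u4→u6→Port: bottleneck 2, flow now 9.
Augment Depot→u2→u5→u7→Port: bottleneck 2, flow now 11.
Augment Depot→u2→u5→u8→Port: bottleneck 4, flow now 15.
No augmenting path remains; maximum flow = 15.
By max-flow min-cut, the minimum cut capacity equals the max flow.
In the residual graph, reachable from Depot: {Depot, u1, u2, u4}.
Min-cut edges: u1→u3 (7), u2→u5 (6), u4→u6 (2); capacity 7 + 6 + 2 = 15.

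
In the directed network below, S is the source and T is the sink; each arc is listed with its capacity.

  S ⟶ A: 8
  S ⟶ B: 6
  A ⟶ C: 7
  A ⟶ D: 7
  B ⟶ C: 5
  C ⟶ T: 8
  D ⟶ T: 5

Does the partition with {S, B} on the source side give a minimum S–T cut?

Yes — it is a minimum cut (capacity 13).

Given cut capacity: 8 + 5 = 13.
Augment S→A→C→T: bottleneck 7, flow now 7.
Augment S→A→D→T: bottleneck 1, flow now 8.
Augment S→B→C→T: bottleneck 1, flow now 9.
Augment S→B→C→A→D→T: bottleneck 4, flow now 13. (uses reverse residual edge)
No augmenting path remains; maximum flow = 13.
Cut capacity 13 equals the max flow, so it is a minimum cut.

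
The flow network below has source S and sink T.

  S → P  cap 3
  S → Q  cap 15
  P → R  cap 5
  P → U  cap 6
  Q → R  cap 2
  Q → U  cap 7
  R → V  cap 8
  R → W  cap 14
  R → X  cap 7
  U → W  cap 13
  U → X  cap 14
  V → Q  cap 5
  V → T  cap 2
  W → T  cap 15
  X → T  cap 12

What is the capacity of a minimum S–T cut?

12

Augment S→P→R→V→T: bottleneck 2, flow now 2.
Augment S→P→R→W→T: bottleneck 1, flow now 3.
Augment S→Q→R→W→T: bottleneck 2, flow now 5.
Augment S→Q→U→W→T: bottleneck 7, flow now 12.
No augmenting path remains; maximum flow = 12.
By max-flow min-cut, the minimum cut capacity equals the max flow.
In the residual graph, reachable from S: {S, Q}.
Min-cut edges: S→P (3), Q→R (2), Q→U (7); capacity 3 + 2 + 7 = 12.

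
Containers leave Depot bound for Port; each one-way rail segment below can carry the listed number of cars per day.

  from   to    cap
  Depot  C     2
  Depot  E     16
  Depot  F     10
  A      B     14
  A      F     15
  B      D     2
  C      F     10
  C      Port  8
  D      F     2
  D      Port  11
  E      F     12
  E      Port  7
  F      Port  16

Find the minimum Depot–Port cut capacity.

Augment Depot→C→Port: bottleneck 2, flow now 2.
Augment Depot→E→Port: bottleneck 7, flow now 9.
Augment Depot→F→Port: bottleneck 10, flow now 19.
Augment Depot→E→F→Port: bottleneck 6, flow now 25.
No augmenting path remains; maximum flow = 25.
By max-flow min-cut, the minimum cut capacity equals the max flow.
In the residual graph, reachable from Depot: {Depot, E, F}.
Min-cut edges: Depot→C (2), E→Port (7), F→Port (16); capacity 2 + 7 + 16 = 25.

25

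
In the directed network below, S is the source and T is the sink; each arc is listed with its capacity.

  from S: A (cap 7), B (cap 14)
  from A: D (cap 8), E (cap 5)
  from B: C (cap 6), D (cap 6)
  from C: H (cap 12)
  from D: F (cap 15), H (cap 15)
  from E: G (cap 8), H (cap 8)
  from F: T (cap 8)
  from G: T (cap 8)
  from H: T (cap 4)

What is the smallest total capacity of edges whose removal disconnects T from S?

17

Augment S→A→D→F→T: bottleneck 7, flow now 7.
Augment S→B→C→H→T: bottleneck 4, flow now 11.
Augment S→B→D→F→T: bottleneck 1, flow now 12.
Augment S→B→D→A→E→G→T: bottleneck 5, flow now 17. (uses reverse residual edge)
No augmenting path remains; maximum flow = 17.
By max-flow min-cut, the minimum cut capacity equals the max flow.
In the residual graph, reachable from S: {S, B, C, H}.
Min-cut edges: S→A (7), B→D (6), H→T (4); capacity 7 + 6 + 4 = 17.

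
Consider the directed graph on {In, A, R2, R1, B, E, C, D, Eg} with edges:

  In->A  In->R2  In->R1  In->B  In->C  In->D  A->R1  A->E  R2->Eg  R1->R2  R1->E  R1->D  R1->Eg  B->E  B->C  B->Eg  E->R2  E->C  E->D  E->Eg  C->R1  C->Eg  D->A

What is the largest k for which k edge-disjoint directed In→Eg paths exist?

Assign every edge capacity 1; by Menger, the answer equals the max flow.
Path In→R2→Eg (+1); total 1.
Path In→R1→Eg (+1); total 2.
Path In→B→Eg (+1); total 3.
Path In→C→Eg (+1); total 4.
Path In→A→E→Eg (+1); total 5.
No residual In→Eg path; max flow = 5.
Certifying cut of size 5: {C→Eg, E→Eg, In→B, R1→Eg, R2→Eg}.

5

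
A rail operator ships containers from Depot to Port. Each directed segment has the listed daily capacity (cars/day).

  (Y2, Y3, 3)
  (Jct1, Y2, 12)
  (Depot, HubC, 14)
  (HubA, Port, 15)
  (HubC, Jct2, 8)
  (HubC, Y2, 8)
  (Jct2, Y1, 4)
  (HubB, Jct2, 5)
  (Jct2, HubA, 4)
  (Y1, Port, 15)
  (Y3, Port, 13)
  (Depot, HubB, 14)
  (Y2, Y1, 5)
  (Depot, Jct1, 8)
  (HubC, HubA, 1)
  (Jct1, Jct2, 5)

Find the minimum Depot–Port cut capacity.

Augment Depot→HubC→HubA→Port: bottleneck 1, flow now 1.
Augment Depot→HubC→Y2→Y1→Port: bottleneck 5, flow now 6.
Augment Depot→HubC→Y2→Y3→Port: bottleneck 3, flow now 9.
Augment Depot→HubC→Jct2→Y1→Port: bottleneck 4, flow now 13.
Augment Depot→HubC→Jct2→HubA→Port: bottleneck 1, flow now 14.
Augment Depot→HubB→Jct2→HubA→Port: bottleneck 3, flow now 17.
No augmenting path remains; maximum flow = 17.
By max-flow min-cut, the minimum cut capacity equals the max flow.
In the residual graph, reachable from Depot: {Depot, HubC, HubB, Jct1, Y2, Jct2}.
Min-cut edges: HubC→HubA (1), Y2→Y1 (5), Y2→Y3 (3), Jct2→Y1 (4), Jct2→HubA (4); capacity 1 + 5 + 3 + 4 + 4 = 17.

17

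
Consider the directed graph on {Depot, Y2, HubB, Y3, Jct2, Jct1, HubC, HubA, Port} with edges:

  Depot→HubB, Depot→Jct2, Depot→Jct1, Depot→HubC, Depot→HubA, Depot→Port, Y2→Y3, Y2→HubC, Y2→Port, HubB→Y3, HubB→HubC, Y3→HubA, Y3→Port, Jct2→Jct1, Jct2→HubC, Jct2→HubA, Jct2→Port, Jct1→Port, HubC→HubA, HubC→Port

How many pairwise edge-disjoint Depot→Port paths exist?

Assign every edge capacity 1; by Menger, the answer equals the max flow.
Path Depot→Port (+1); total 1.
Path Depot→Jct2→Port (+1); total 2.
Path Depot→Jct1→Port (+1); total 3.
Path Depot→HubC→Port (+1); total 4.
Path Depot→HubB→Y3→Port (+1); total 5.
No residual Depot→Port path; max flow = 5.
Certifying cut of size 5: {Depot→HubB, Depot→HubC, Depot→Jct1, Depot→Jct2, Depot→Port}.

5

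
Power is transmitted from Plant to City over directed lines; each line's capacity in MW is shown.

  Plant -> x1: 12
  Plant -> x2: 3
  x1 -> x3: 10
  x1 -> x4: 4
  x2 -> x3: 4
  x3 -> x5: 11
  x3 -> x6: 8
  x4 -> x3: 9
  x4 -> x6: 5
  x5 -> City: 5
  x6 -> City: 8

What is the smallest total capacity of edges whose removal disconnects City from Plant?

Augment Plant→x1→x3→x5→City: bottleneck 5, flow now 5.
Augment Plant→x1→x3→x6→City: bottleneck 5, flow now 10.
Augment Plant→x1→x4→x6→City: bottleneck 2, flow now 12.
Augment Plant→x2→x3→x6→City: bottleneck 1, flow now 13.
No augmenting path remains; maximum flow = 13.
By max-flow min-cut, the minimum cut capacity equals the max flow.
In the residual graph, reachable from Plant: {Plant, x1, x2, x3, x4, x5, x6}.
Min-cut edges: x5→City (5), x6→City (8); capacity 5 + 8 = 13.

13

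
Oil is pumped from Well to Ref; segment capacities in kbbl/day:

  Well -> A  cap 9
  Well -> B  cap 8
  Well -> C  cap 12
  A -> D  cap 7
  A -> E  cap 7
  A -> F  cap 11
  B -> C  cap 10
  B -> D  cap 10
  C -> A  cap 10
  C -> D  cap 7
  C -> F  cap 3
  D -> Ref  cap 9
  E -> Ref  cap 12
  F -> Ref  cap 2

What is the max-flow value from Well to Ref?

18

Augment Well→A→D→Ref: bottleneck 7, flow now 7.
Augment Well→A→E→Ref: bottleneck 2, flow now 9.
Augment Well→B→D→Ref: bottleneck 2, flow now 11.
Augment Well→C→F→Ref: bottleneck 2, flow now 13.
Augment Well→C→A→E→Ref: bottleneck 5, flow now 18.
No augmenting path remains; maximum flow = 18.
In the residual graph, reachable from Well: {Well, A, B, C, D, F}.
Min-cut edges: A→E (7), D→Ref (9), F→Ref (2); capacity 7 + 9 + 2 = 18.
This cut is saturated, so no flow can exceed 18.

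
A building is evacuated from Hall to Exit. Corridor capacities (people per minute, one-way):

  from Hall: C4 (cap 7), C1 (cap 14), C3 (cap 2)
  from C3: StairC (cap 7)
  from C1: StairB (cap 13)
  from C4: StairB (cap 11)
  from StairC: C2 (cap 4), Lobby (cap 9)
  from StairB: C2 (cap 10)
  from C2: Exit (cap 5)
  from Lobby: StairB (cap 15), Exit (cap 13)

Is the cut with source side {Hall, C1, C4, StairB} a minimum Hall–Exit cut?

Given cut capacity: 2 + 10 = 12.
Augment Hall→C3→StairC→C2→Exit: bottleneck 2, flow now 2.
Augment Hall→C1→StairB→C2→Exit: bottleneck 3, flow now 5.
Augment Hall→C1→StairB→C2→StairC→Lobby→Exit: bottleneck 2, flow now 7. (uses reverse residual edge)
No augmenting path remains; maximum flow = 7.
In the residual graph, reachable from Hall: {Hall, C1, C4, StairB, C2}.
Min-cut edges: Hall→C3 (2), C2→Exit (5); capacity 2 + 5 = 7.
Cut capacity 12 exceeds the max flow 7, so it is not minimum.

No — its capacity is 12, but the minimum cut has capacity 7.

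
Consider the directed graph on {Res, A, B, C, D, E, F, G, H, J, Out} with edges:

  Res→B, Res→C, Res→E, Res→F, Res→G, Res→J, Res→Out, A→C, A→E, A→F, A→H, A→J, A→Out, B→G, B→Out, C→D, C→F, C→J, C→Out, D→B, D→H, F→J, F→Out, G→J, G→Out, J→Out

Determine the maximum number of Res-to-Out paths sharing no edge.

6

Assign every edge capacity 1; by Menger, the answer equals the max flow.
Path Res→Out (+1); total 1.
Path Res→B→Out (+1); total 2.
Path Res→C→Out (+1); total 3.
Path Res→F→Out (+1); total 4.
Path Res→G→Out (+1); total 5.
Path Res→J→Out (+1); total 6.
No residual Res→Out path; max flow = 6.
Certifying cut of size 6: {Res→B, Res→C, Res→F, Res→G, Res→J, Res→Out}.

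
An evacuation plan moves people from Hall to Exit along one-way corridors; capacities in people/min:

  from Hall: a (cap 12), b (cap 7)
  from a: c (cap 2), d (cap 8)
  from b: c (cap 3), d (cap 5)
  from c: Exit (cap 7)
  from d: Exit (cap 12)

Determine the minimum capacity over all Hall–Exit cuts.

17

Augment Hall→a→c→Exit: bottleneck 2, flow now 2.
Augment Hall→a→d→Exit: bottleneck 8, flow now 10.
Augment Hall→b→c→Exit: bottleneck 3, flow now 13.
Augment Hall→b→d→Exit: bottleneck 4, flow now 17.
No augmenting path remains; maximum flow = 17.
By max-flow min-cut, the minimum cut capacity equals the max flow.
In the residual graph, reachable from Hall: {Hall, a}.
Min-cut edges: Hall→b (7), a→c (2), a→d (8); capacity 7 + 2 + 8 = 17.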